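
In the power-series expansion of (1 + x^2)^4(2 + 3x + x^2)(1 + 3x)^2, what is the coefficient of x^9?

147

(1 + x^2)^4 has coefficients 1,0,4,0,6,0,4,0,1 for degrees 0…8.
(2 + 3x + x^2) has coefficients 2,3,1,0,0,0,0,0,0,0 for degrees 0…9.
Finally multiplying by (1 + 3x)^2, the product of all factors after the first has coefficients 2,15,37,33,9,0,0,0,0,0 for degrees 0…9.
[x^9] = 1·0 + 4·0 + 6·0 + 4·33 + 1·15 = 147.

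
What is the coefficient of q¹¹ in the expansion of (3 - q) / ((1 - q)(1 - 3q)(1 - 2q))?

Partial fractions give a closed form: a_n = (1)·1^n + (12)·3^n + (-10)·2^n.
At n = 11: a_11 = 2105285.

2105285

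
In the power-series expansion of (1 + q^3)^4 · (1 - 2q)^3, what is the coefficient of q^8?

(1 + q^3)^4 has coefficients 1,0,0,4,0,0,6,0,0 for degrees 0…8.
(1 - 2q)^3 has coefficients 1,-6,12,-8,0,0,0,0,0 for degrees 0…8.
[q^8] = 1·0 + 4·0 + 6·12 = 72.

72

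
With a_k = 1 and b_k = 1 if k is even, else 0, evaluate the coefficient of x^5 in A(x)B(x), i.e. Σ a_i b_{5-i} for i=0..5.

3

The convolution is the t^5 coefficient of A(t)B(t).
Σ = 1·0 + 1·1 + 1·0 + 1·1 + 1·0 + 1·1 = 3.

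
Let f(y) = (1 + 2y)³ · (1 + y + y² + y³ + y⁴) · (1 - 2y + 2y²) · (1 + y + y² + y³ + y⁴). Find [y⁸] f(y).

103

(1 + 2y)³ has coefficients 1,6,12,8 for degrees 0…3.
(1 + y + y² + y³ + y⁴) has coefficients 1,1,1,1,1,0,0,0,0 for degrees 0…8.
Multiplying by (1 - 2y + 2y²) gives running coefficients 1,-1,1,1,1,0,2,0,0 for degrees 0…8.
Finally multiplying by (1 + y + y² + y³ + y⁴), the product of all factors after the first has coefficients 1,0,1,2,3,2,5,4,3 for degrees 0…8.
[y⁸] = 1·3 + 6·4 + 12·5 + 8·2 = 103.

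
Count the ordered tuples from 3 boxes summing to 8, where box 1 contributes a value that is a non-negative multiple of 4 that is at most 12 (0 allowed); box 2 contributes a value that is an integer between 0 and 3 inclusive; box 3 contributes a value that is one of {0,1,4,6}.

The generating function for the choices is (1 + x^4 + x^8 + x^12)·(1 + x + x^2 + x^3)·(1 + x + x^4 + x^6); the count is [x^8].
(1 + x^4 + x^8 + x^12) has coefficients 1,0,0,0,1,0,0,0,1 for degrees 0…8.
(1 + x + x^2 + x^3) has coefficients 1,1,1,1,0,0,0,0,0 for degrees 0…8.
Finally multiplying by (1 + x + x^4 + x^6), the product of all factors after the first has coefficients 1,2,2,2,2,1,2,2,1 for degrees 0…8.
[x^8] = 1·1 + 1·2 + 1·1 = 4.

4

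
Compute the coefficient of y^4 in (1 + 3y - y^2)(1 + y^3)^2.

6

(1 + 3y - y^2) has coefficients 1,3,-1 for degrees 0…2.
(1 + y^3)^2 has coefficients 1,0,0,2,0 for degrees 0…4.
[y^4] = 1·0 + 3·2 − 1·0 = 6.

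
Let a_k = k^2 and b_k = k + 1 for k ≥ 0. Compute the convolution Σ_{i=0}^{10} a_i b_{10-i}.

1210

The convolution is the x^10 coefficient of A(x)B(x).
Σ = 0·11 + 1·10 + 4·9 + 9·8 + 16·7 + 25·6 + 36·5 + 49·4 + 64·3 + 81·2 + 100·1 = 1210.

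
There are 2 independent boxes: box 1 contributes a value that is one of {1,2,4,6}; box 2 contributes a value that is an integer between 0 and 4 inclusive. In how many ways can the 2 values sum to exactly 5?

3

The generating function for the choices is (y + y^2 + y^4 + y^6)·(1 + y + y^2 + y^3 + y^4); the count is [y^5].
(y + y^2 + y^4 + y^6) has coefficients 0,1,1,0,1,0 for degrees 0…5.
(1 + y + y^2 + y^3 + y^4) has coefficients 1,1,1,1,1,0 for degrees 0…5.
[y^5] = 1·1 + 1·1 + 1·1 = 3.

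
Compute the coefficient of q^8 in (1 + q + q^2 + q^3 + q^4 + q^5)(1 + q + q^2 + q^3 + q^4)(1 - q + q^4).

(1 + q + q^2 + q^3 + q^4 + q^5) has coefficients 1,1,1,1,1,1 for degrees 0…5.
(1 + q + q^2 + q^3 + q^4) has coefficients 1,1,1,1,1,0,0,0,0 for degrees 0…8.
Finally multiplying by (1 - q + q^4), the product of all factors after the first has coefficients 1,0,0,0,1,0,1,1,1 for degrees 0…8.
[q^8] = 1·1 + 1·1 + 1·1 + 1·0 + 1·1 + 1·0 = 4.

4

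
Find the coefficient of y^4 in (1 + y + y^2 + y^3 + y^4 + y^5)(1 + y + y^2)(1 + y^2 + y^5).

6

(1 + y + y^2 + y^3 + y^4 + y^5) has coefficients 1,1,1,1,1 for degrees 0…4.
(1 + y + y^2) has coefficients 1,1,1,0,0 for degrees 0…4.
Finally multiplying by (1 + y^2 + y^5), the product of all factors after the first has coefficients 1,1,2,1,1 for degrees 0…4.
[y^4] = 1·1 + 1·1 + 1·2 + 1·1 + 1·1 = 6.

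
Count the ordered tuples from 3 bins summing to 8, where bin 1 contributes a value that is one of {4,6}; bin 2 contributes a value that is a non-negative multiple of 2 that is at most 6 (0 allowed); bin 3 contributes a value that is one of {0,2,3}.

The generating function for the choices is (z⁴ + z⁶)·(1 + z² + z⁴ + z⁶)·(1 + z² + z³); the count is [z⁸].
(z⁴ + z⁶) has coefficients 0,0,0,0,1,0,1 for degrees 0…6.
(1 + z² + z⁴ + z⁶) has coefficients 1,0,1,0,1,0,1,0,0 for degrees 0…8.
Finally multiplying by (1 + z² + z³), the product of all factors after the first has coefficients 1,0,2,1,2,1,2,1,1 for degrees 0…8.
[z⁸] = 1·2 + 1·2 = 4.

4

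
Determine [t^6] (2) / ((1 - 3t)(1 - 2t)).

4118

Partial fractions give a closed form: a_n = (6)·3^n + (-4)·2^n.
At n = 6: a_6 = 4118.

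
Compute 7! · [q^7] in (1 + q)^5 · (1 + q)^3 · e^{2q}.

1586944

The EGF product rule gives c_7 = Σ_{k_1+k_2+k_3=7} C(7; k_1,k_2,k_3) · ∏ g_i(k_i), where (1+q)^5 gives the falling factorial (5)_k; (1+q)^3 gives the falling factorial (3)_k; e^{2q} gives (2)^k.
g_1(k) for k = 0…7: 1, 5, 20, 60, 120, 120, 0, 0.
g_2(k) for k = 0…7: 1, 3, 6, 6, 0, 0, 0, 0.
g_3(k) for k = 0…7: 1, 2, 4, 8, 16, 32, 64, 128.
First combine the last two factors: h(k) = Σ_j C(k,j)·g_2(j)·g_3(k−j) for k = 0…7: 1, 5, 22, 86, 304, 992, 3040, 8864.
c_7 = Σ_k C(7,k)·g_1(k)·h(7−k) = 1·1·8864 + 7·5·3040 + 21·20·992 + 35·60·304 + 35·120·86 + 21·120·22 = 8864 + 106400 + 416640 + 638400 + 361200 + 55440 = 1586944.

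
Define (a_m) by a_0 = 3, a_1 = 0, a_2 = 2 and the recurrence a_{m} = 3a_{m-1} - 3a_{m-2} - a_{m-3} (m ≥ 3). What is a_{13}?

The ordinary generating function has denominator 1 - 3y + 3y^2 + y^3.
Iterating the recurrence: a_0,…,a_{13} = 3, 0, 2, 3, 3, -2, -18, -51, -97, -120, -18, 403, 1383, 2958.

2958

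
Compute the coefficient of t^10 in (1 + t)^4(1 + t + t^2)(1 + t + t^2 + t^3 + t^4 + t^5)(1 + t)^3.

(1 + t)^4 has coefficients 1,4,6,4,1 for degrees 0…4.
(1 + t + t^2) has coefficients 1,1,1,0,0,0,0,0,0,0,0 for degrees 0…10.
Multiplying by (1 + t + t^2 + t^3 + t^4 + t^5) gives running coefficients 1,2,3,3,3,3,2,1,0,0,0 for degrees 0…10.
Finally multiplying by (1 + t)^3, the product of all factors after the first has coefficients 1,5,12,19,23,24,23,19,12,5,1 for degrees 0…10.
[t^10] = 1·1 + 4·5 + 6·12 + 4·19 + 1·23 = 192.

192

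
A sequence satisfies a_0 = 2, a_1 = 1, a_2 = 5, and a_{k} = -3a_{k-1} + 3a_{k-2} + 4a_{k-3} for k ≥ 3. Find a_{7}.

The ordinary generating function has denominator 1 + 3y - 3y^2 - 4y^3.
Iterating the recurrence: a_0,…,a_{7} = 2, 1, 5, -4, 31, -85, 332, -1127.

-1127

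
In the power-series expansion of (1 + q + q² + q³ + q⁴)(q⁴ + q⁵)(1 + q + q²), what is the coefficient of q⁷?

6

(1 + q + q² + q³ + q⁴) has coefficients 1,1,1,1,1 for degrees 0…4.
(q⁴ + q⁵) has coefficients 0,0,0,0,1,1,0,0 for degrees 0…7.
Finally multiplying by (1 + q + q²), the product of all factors after the first has coefficients 0,0,0,0,1,2,2,1 for degrees 0…7.
[q⁷] = 1·1 + 1·2 + 1·2 + 1·1 + 1·0 = 6.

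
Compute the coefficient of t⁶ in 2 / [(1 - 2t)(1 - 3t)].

The denominator gives the recurrence a_n = 5a_(n−1) − 6a_(n−2) for n ≥ 2; the numerator fixes a_0 = 2, a_1 = 10.
Iterating: 2, 10, 38, 130, 422, 1330, 4118, so a_6 = 4118.

4118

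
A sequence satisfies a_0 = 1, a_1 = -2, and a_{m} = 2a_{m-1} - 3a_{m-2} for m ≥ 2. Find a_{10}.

-175

The ordinary generating function has denominator 1 - 2q + 3q^2.
Iterating the recurrence: a_0,…,a_{10} = 1, -2, -7, -8, 5, 34, 53, 4, -151, -314, -175.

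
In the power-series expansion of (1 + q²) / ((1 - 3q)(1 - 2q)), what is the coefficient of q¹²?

1761230

The denominator gives the recurrence a_n = 5a_(n−1) − 6a_(n−2) for n ≥ 3; the numerator fixes a_0 = 1, a_1 = 5, a_2 = 20.
Iterating: 1, 5, 20, 70, 230, 730, 2270, 6970, 21230, 64330, 194270, 585370, 1761230, so a_12 = 1761230.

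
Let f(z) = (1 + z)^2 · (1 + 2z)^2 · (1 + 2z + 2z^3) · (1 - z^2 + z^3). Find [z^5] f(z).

19

(1 + z)^2 has coefficients 1,2,1 for degrees 0…2.
(1 + 2z)^2 has coefficients 1,4,4,0,0,0 for degrees 0…5.
Multiplying by (1 + 2z + 2z^3) gives running coefficients 1,6,12,10,8,8 for degrees 0…5.
Finally multiplying by (1 - z^2 + z^3), the product of all factors after the first has coefficients 1,6,11,5,2,10 for degrees 0…5.
[z^5] = 1·10 + 2·2 + 1·5 = 19.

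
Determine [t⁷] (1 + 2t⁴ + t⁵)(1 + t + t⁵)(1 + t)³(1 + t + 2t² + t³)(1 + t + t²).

(1 + 2t⁴ + t⁵) has coefficients 1,0,0,0,2,1 for degrees 0…5.
(1 + t + t⁵) has coefficients 1,1,0,0,0,1,0,0 for degrees 0…7.
Multiplying by (1 + t)³ gives running coefficients 1,4,6,4,1,1,3,3 for degrees 0…7.
Multiplying by (1 + t + 2t² + t³) gives running coefficients 1,5,12,19,21,16,10,9 for degrees 0…7.
Finally multiplying by (1 + t + t²), the product of all factors after the first has coefficients 1,6,18,36,52,56,47,35 for degrees 0…7.
[t⁷] = 1·35 + 2·36 + 1·18 = 125.

125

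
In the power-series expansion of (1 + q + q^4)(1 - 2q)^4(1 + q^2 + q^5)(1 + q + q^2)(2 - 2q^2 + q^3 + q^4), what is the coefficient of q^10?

-35

(1 + q + q^4) has coefficients 1,1,0,0,1 for degrees 0…4.
(1 - 2q)^4 has coefficients 1,-8,24,-32,16,0,0,0,0,0,0 for degrees 0…10.
Multiplying by (1 + q^2 + q^5) gives running coefficients 1,-8,25,-40,40,-31,8,24,-32,16,0 for degrees 0…10.
Multiplying by (1 + q + q^2) gives running coefficients 1,-7,18,-23,25,-31,17,1,0,8,-16 for degrees 0…10.
Finally multiplying by (2 - 2q^2 + q^3 + q^4), the product of all factors after the first has coefficients 2,-14,34,-31,8,-5,-21,66,-40,0,-14 for degrees 0…10.
[q^10] = 1·(-14) + 1·0 + 1·(-21) = -35.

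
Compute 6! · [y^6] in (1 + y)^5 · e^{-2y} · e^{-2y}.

The EGF product rule gives c_6 = Σ_{k_1+k_2+k_3=6} C(6; k_1,k_2,k_3) · ∏ g_i(k_i), where (1+y)^5 gives the falling factorial (5)_k; e^{-2y} gives (-2)^k; e^{-2y} gives (-2)^k.
g_1(k) for k = 0…6: 1, 5, 20, 60, 120, 120, 0.
g_2(k) for k = 0…6: 1, -2, 4, -8, 16, -32, 64.
g_3(k) for k = 0…6: 1, -2, 4, -8, 16, -32, 64.
First combine the last two factors: h(k) = Σ_j C(k,j)·g_2(j)·g_3(k−j) for k = 0…6: 1, -4, 16, -64, 256, -1024, 4096.
c_6 = Σ_k C(6,k)·g_1(k)·h(6−k) = 1·1·4096 + 6·5·(-1024) + 15·20·256 + 20·60·(-64) + 15·120·16 + 6·120·(-4) = 4096 − 30720 + 76800 − 76800 + 28800 − 2880 = -704.

-704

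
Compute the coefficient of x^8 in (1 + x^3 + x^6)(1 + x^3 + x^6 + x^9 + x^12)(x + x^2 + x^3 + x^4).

3

(1 + x^3 + x^6) has coefficients 1,0,0,1,0,0,1 for degrees 0…6.
(1 + x^3 + x^6 + x^9 + x^12) has coefficients 1,0,0,1,0,0,1,0,0 for degrees 0…8.
Finally multiplying by (x + x^2 + x^3 + x^4), the product of all factors after the first has coefficients 0,1,1,1,2,1,1,2,1 for degrees 0…8.
[x^8] = 1·1 + 1·1 + 1·1 = 3.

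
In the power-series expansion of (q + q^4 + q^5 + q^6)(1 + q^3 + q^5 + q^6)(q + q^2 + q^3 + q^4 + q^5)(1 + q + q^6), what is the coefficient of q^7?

(q + q^4 + q^5 + q^6) has coefficients 0,1,0,0,1,1,1 for degrees 0…6.
(1 + q^3 + q^5 + q^6) has coefficients 1,0,0,1,0,1,1,0 for degrees 0…7.
Multiplying by (q + q^2 + q^3 + q^4 + q^5) gives running coefficients 0,1,1,1,2,2,2,3 for degrees 0…7.
Finally multiplying by (1 + q + q^6), the product of all factors after the first has coefficients 0,1,2,2,3,4,4,6 for degrees 0…7.
[q^7] = 1·4 + 1·2 + 1·2 + 1·1 = 9.

9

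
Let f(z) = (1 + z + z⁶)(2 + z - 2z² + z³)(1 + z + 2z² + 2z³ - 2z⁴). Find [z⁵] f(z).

(1 + z + z⁶) has coefficients 1,1,0,0,0,0 for degrees 0…5.
(2 + z - 2z² + z³) has coefficients 2,1,-2,1,0,0 for degrees 0…5.
Finally multiplying by (1 + z + 2z² + 2z³ - 2z⁴), the product of all factors after the first has coefficients 2,3,3,5,-5,-4 for degrees 0…5.
[z⁵] = 1·(-4) + 1·(-5) = -9.

-9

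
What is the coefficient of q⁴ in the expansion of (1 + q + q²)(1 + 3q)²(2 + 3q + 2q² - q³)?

88

(1 + q + q²) has coefficients 1,1,1 for degrees 0…2.
(1 + 3q)² has coefficients 1,6,9,0,0 for degrees 0…4.
Finally multiplying by (2 + 3q + 2q² - q³), the product of all factors after the first has coefficients 2,15,38,38,12 for degrees 0…4.
[q⁴] = 1·12 + 1·38 + 1·38 = 88.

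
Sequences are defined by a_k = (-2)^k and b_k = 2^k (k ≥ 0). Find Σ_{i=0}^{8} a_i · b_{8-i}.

256

Write out a_i and b_{8-i} for i = 0,…,8 and sum the products.
Σ = 1·256 − 2·128 + 4·64 − 8·32 + 16·16 − 32·8 + 64·4 − 128·2 + 256·1 = 256.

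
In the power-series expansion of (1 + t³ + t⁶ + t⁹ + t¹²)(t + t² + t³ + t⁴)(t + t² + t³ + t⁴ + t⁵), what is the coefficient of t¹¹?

(1 + t³ + t⁶ + t⁹ + t¹²) has coefficients 1,0,0,1,0,0,1,0,0,1,0,0 for degrees 0…11.
(t + t² + t³ + t⁴) has coefficients 0,1,1,1,1,0,0,0,0,0,0,0 for degrees 0…11.
Finally multiplying by (t + t² + t³ + t⁴ + t⁵), the product of all factors after the first has coefficients 0,0,1,2,3,4,4,3,2,1,0,0 for degrees 0…11.
[t¹¹] = 1·0 + 1·2 + 1·4 + 1·1 = 7.

7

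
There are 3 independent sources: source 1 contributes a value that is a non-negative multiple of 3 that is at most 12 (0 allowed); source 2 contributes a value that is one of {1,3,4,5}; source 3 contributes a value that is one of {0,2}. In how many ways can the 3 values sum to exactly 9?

The generating function for the choices is (1 + q³ + q⁶ + q⁹ + q¹²)·(q + q³ + q⁴ + q⁵)·(1 + q²); the count is [q⁹].
(1 + q³ + q⁶ + q⁹ + q¹²) has coefficients 1,0,0,1,0,0,1,0,0,1 for degrees 0…9.
(q + q³ + q⁴ + q⁵) has coefficients 0,1,0,1,1,1,0,0,0,0 for degrees 0…9.
Finally multiplying by (1 + q²), the product of all factors after the first has coefficients 0,1,0,2,1,2,1,1,0,0 for degrees 0…9.
[q⁹] = 1·0 + 1·1 + 1·2 + 1·0 = 3.

3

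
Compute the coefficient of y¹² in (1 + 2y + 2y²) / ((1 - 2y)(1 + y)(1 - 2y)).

85561

The denominator gives the recurrence a_n = 3a_(n−1) − 4a_(n−3) for n ≥ 3; the numerator fixes a_0 = 1, a_1 = 5, a_2 = 17.
Iterating: 1, 5, 17, 47, 121, 295, 697, 1607, 3641, 8135, 17977, 39367, 85561, so a_12 = 85561.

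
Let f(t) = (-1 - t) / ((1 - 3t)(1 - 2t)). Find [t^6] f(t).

-2724

Partial fractions give a closed form: a_n = (-4)·3^n + (3)·2^n.
At n = 6: a_6 = -2724.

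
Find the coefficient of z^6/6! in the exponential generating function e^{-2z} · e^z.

The EGF product rule gives c_6 = Σ_{k_1+k_2=6} C(6; k_1,k_2) · ∏ g_i(k_i), where e^{-2z} gives (-2)^k; e^z gives (1)^k.
g_1(k) for k = 0…6: 1, -2, 4, -8, 16, -32, 64.
g_2(k) for k = 0…6: 1, 1, 1, 1, 1, 1, 1.
c_6 = Σ_k C(6,k)·g_1(k)·g_2(6−k) = 1·1·1 + 6·(-2)·1 + 15·4·1 + 20·(-8)·1 + 15·16·1 + 6·(-32)·1 + 1·64·1 = 1 − 12 + 60 − 160 + 240 − 192 + 64 = 1.

1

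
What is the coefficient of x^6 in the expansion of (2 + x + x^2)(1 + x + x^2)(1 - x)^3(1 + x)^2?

(2 + x + x^2) has coefficients 2,1,1 for degrees 0…2.
(1 + x + x^2) has coefficients 1,1,1,0,0,0,0 for degrees 0…6.
Multiplying by (1 - x)^3 gives running coefficients 1,-2,1,-1,2,-1,0 for degrees 0…6.
Finally multiplying by (1 + x)^2, the product of all factors after the first has coefficients 1,0,-2,-1,1,2,0 for degrees 0…6.
[x^6] = 2·0 + 1·2 + 1·1 = 3.

3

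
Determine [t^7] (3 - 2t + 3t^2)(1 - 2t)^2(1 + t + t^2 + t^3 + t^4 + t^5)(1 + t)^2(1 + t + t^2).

(3 - 2t + 3t^2) has coefficients 3,-2,3 for degrees 0…2.
(1 - 2t)^2 has coefficients 1,-4,4,0,0,0,0,0 for degrees 0…7.
Multiplying by (1 + t + t^2 + t^3 + t^4 + t^5) gives running coefficients 1,-3,1,1,1,1,0,4 for degrees 0…7.
Multiplying by (1 + t)^2 gives running coefficients 1,-1,-4,0,4,4,3,5 for degrees 0…7.
Finally multiplying by (1 + t + t^2), the product of all factors after the first has coefficients 1,0,-4,-5,0,8,11,12 for degrees 0…7.
[t^7] = 3·12 − 2·11 + 3·8 = 38.

38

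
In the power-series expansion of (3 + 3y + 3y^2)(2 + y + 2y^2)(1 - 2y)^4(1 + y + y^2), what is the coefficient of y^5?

(3 + 3y + 3y^2) has coefficients 3,3,3 for degrees 0…2.
(2 + y + 2y^2) has coefficients 2,1,2,0,0,0 for degrees 0…5.
Multiplying by (1 - 2y)^4 gives running coefficients 2,-15,42,-56,48,-48 for degrees 0…5.
Finally multiplying by (1 + y + y^2), the product of all factors after the first has coefficients 2,-13,29,-29,34,-56 for degrees 0…5.
[y^5] = 3·(-56) + 3·34 + 3·(-29) = -153.

-153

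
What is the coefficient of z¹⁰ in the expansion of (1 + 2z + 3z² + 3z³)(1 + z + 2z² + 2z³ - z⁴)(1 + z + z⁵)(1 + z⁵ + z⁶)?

57

(1 + 2z + 3z² + 3z³) has coefficients 1,2,3,3 for degrees 0…3.
(1 + z + 2z² + 2z³ - z⁴) has coefficients 1,1,2,2,-1,0,0,0,0,0,0 for degrees 0…10.
Multiplying by (1 + z + z⁵) gives running coefficients 1,2,3,4,1,0,1,2,2,-1,0 for degrees 0…10.
Finally multiplying by (1 + z⁵ + z⁶), the product of all factors after the first has coefficients 1,2,3,4,1,1,4,7,9,4,1 for degrees 0…10.
[z¹⁰] = 1·1 + 2·4 + 3·9 + 3·7 = 57.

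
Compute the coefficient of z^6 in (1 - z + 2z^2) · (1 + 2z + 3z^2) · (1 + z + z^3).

1

(1 - z + 2z^2) has coefficients 1,-1,2 for degrees 0…2.
(1 + 2z + 3z^2) has coefficients 1,2,3,0,0,0,0 for degrees 0…6.
Finally multiplying by (1 + z + z^3), the product of all factors after the first has coefficients 1,3,5,4,2,3,0 for degrees 0…6.
[z^6] = 1·0 − 1·3 + 2·2 = 1.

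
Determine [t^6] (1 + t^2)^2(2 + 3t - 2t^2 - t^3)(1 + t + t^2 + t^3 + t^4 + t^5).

7

(1 + t^2)^2 has coefficients 1,0,2,0,1 for degrees 0…4.
(2 + 3t - 2t^2 - t^3) has coefficients 2,3,-2,-1,0,0,0 for degrees 0…6.
Finally multiplying by (1 + t + t^2 + t^3 + t^4 + t^5), the product of all factors after the first has coefficients 2,5,3,2,2,2,0 for degrees 0…6.
[t^6] = 1·0 + 2·2 + 1·3 = 7.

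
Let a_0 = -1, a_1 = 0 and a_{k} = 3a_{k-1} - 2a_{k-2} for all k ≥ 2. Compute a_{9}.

510

The ordinary generating function has denominator 1 - 3x + 2x^2.
Iterating the recurrence: a_0,…,a_{9} = -1, 0, 2, 6, 14, 30, 62, 126, 254, 510.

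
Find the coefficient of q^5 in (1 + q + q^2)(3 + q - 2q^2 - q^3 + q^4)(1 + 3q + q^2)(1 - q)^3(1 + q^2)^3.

8

(1 + q + q^2) has coefficients 1,1,1 for degrees 0…2.
(3 + q - 2q^2 - q^3 + q^4) has coefficients 3,1,-2,-1,1,0 for degrees 0…5.
Multiplying by (1 + 3q + q^2) gives running coefficients 3,10,4,-6,-4,2 for degrees 0…5.
Multiplying by (1 - q)^3 gives running coefficients 3,1,-17,9,16,-8 for degrees 0…5.
Finally multiplying by (1 + q^2)^3, the product of all factors after the first has coefficients 3,1,-8,12,-26,22 for degrees 0…5.
[q^5] = 1·22 + 1·(-26) + 1·12 = 8.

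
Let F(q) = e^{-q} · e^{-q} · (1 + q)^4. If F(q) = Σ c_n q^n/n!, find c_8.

1536

The EGF product rule gives c_8 = Σ_{k_1+k_2+k_3=8} C(8; k_1,k_2,k_3) · ∏ g_i(k_i), where e^{-q} gives (-1)^k; e^{-q} gives (-1)^k; (1+q)^4 gives the falling factorial (4)_k.
g_1(k) for k = 0…8: 1, -1, 1, -1, 1, -1, 1, -1, 1.
g_2(k) for k = 0…8: 1, -1, 1, -1, 1, -1, 1, -1, 1.
g_3(k) for k = 0…8: 1, 4, 12, 24, 24, 0, 0, 0, 0.
First combine the last two factors: h(k) = Σ_j C(k,j)·g_2(j)·g_3(k−j) for k = 0…8: 1, 3, 5, -1, -15, 19, 37, -225, 641.
c_8 = Σ_k C(8,k)·g_1(k)·h(8−k) = 1·1·641 + 8·(-1)·(-225) + 28·1·37 + 56·(-1)·19 + 70·1·(-15) + 56·(-1)·(-1) + 28·1·5 + 8·(-1)·3 + 1·1·1 = 641 + 1800 + 1036 − 1064 − 1050 + 56 + 140 − 24 + 1 = 1536.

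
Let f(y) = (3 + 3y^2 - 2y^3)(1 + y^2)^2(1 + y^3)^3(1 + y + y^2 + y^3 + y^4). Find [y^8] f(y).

78

(3 + 3y^2 - 2y^3) has coefficients 3,0,3,-2 for degrees 0…3.
(1 + y^2)^2 has coefficients 1,0,2,0,1,0,0,0,0 for degrees 0…8.
Multiplying by (1 + y^3)^3 gives running coefficients 1,0,2,3,1,6,3,3,6 for degrees 0…8.
Finally multiplying by (1 + y + y^2 + y^3 + y^4), the product of all factors after the first has coefficients 1,1,3,6,7,12,15,16,19 for degrees 0…8.
[y^8] = 3·19 + 3·15 − 2·12 = 78.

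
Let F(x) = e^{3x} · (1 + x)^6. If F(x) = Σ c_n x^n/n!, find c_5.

27693

The EGF product rule gives c_5 = Σ_{k_1+k_2=5} C(5; k_1,k_2) · ∏ g_i(k_i), where e^{3x} gives (3)^k; (1+x)^6 gives the falling factorial (6)_k.
g_1(k) for k = 0…5: 1, 3, 9, 27, 81, 243.
g_2(k) for k = 0…5: 1, 6, 30, 120, 360, 720.
c_5 = Σ_k C(5,k)·g_1(k)·g_2(5−k) = 1·1·720 + 5·3·360 + 10·9·120 + 10·27·30 + 5·81·6 + 1·243·1 = 720 + 5400 + 10800 + 8100 + 2430 + 243 = 27693.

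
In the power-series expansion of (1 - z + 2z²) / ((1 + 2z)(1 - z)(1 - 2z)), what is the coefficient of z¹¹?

Partial fractions give a closed form: a_n = (2/3)·(-2)^n + (-2/3)·1^n + (1)·2^n.
At n = 11: a_11 = 682.

682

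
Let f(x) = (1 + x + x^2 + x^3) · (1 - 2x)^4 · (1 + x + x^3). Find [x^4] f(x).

(1 + x + x^2 + x^3) has coefficients 1,1,1,1 for degrees 0…3.
(1 - 2x)^4 has coefficients 1,-8,24,-32,16 for degrees 0…4.
Finally multiplying by (1 + x + x^3), the product of all factors after the first has coefficients 1,-7,16,-7,-24 for degrees 0…4.
[x^4] = 1·(-24) + 1·(-7) + 1·16 + 1·(-7) = -22.

-22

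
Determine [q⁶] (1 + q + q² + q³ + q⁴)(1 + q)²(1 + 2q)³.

99

(1 + q + q² + q³ + q⁴) has coefficients 1,1,1,1,1 for degrees 0…4.
(1 + q)² has coefficients 1,2,1,0,0,0,0 for degrees 0…6.
Finally multiplying by (1 + 2q)³, the product of all factors after the first has coefficients 1,8,25,38,28,8,0 for degrees 0…6.
[q⁶] = 1·0 + 1·8 + 1·28 + 1·38 + 1·25 = 99.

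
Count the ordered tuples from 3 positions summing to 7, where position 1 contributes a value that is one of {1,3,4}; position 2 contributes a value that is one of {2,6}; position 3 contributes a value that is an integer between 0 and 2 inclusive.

3

The generating function for the choices is (t + t^3 + t^4)·(t^2 + t^6)·(1 + t + t^2); the count is [t^7].
(t + t^3 + t^4) has coefficients 0,1,0,1,1 for degrees 0…4.
(t^2 + t^6) has coefficients 0,0,1,0,0,0,1,0 for degrees 0…7.
Finally multiplying by (1 + t + t^2), the product of all factors after the first has coefficients 0,0,1,1,1,0,1,1 for degrees 0…7.
[t^7] = 1·1 + 1·1 + 1·1 = 3.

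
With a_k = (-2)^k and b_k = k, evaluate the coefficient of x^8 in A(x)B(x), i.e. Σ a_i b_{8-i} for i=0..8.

-54

The convolution is the x^8 coefficient of A(x)B(x).
Σ = 1·8 − 2·7 + 4·6 − 8·5 + 16·4 − 32·3 + 64·2 − 128·1 + 256·0 = -54.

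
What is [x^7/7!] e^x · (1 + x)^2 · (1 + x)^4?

37633

The EGF product rule gives c_7 = Σ_{k_1+k_2+k_3=7} C(7; k_1,k_2,k_3) · ∏ g_i(k_i), where e^x gives (1)^k; (1+x)^2 gives the falling factorial (2)_k; (1+x)^4 gives the falling factorial (4)_k.
g_1(k) for k = 0…7: 1, 1, 1, 1, 1, 1, 1, 1.
g_2(k) for k = 0…7: 1, 2, 2, 0, 0, 0, 0, 0.
g_3(k) for k = 0…7: 1, 4, 12, 24, 24, 0, 0, 0.
First combine the last two factors: h(k) = Σ_j C(k,j)·g_2(j)·g_3(k−j) for k = 0…7: 1, 6, 30, 120, 360, 720, 720, 0.
c_7 = Σ_k C(7,k)·g_1(k)·h(7−k) = 7·1·720 + 21·1·720 + 35·1·360 + 35·1·120 + 21·1·30 + 7·1·6 + 1·1·1 = 5040 + 15120 + 12600 + 4200 + 630 + 42 + 1 = 37633.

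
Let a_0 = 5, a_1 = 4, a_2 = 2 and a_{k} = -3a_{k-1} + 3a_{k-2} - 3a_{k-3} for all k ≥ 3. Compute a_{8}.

The ordinary generating function has denominator 1 + 3y - 3y^2 + 3y^3.
Iterating the recurrence: a_0,…,a_{8} = 5, 4, 2, -9, 21, -96, 378, -1485, 5877.

5877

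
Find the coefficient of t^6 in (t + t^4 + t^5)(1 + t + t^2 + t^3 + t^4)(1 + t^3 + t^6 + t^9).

(t + t^4 + t^5) has coefficients 0,1,0,0,1,1 for degrees 0…5.
(1 + t + t^2 + t^3 + t^4) has coefficients 1,1,1,1,1,0,0 for degrees 0…6.
Finally multiplying by (1 + t^3 + t^6 + t^9), the product of all factors after the first has coefficients 1,1,1,2,2,1,2 for degrees 0…6.
[t^6] = 1·1 + 1·1 + 1·1 = 3.

3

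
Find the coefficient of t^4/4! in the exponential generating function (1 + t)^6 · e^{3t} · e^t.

6952

The EGF product rule gives c_4 = Σ_{k_1+k_2+k_3=4} C(4; k_1,k_2,k_3) · ∏ g_i(k_i), where (1+t)^6 gives the falling factorial (6)_k; e^{3t} gives (3)^k; e^t gives (1)^k.
g_1(k) for k = 0…4: 1, 6, 30, 120, 360.
g_2(k) for k = 0…4: 1, 3, 9, 27, 81.
g_3(k) for k = 0…4: 1, 1, 1, 1, 1.
First combine the last two factors: h(k) = Σ_j C(k,j)·g_2(j)·g_3(k−j) for k = 0…4: 1, 4, 16, 64, 256.
c_4 = Σ_k C(4,k)·g_1(k)·h(4−k) = 1·1·256 + 4·6·64 + 6·30·16 + 4·120·4 + 1·360·1 = 256 + 1536 + 2880 + 1920 + 360 = 6952.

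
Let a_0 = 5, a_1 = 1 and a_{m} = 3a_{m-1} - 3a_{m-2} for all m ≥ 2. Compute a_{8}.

The ordinary generating function has denominator 1 - 3x + 3x^2.
Iterating the recurrence: a_0,…,a_{8} = 5, 1, -12, -39, -81, -126, -135, -27, 324.

324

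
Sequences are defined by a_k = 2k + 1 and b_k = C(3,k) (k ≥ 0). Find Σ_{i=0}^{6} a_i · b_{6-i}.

80

Write out a_i and b_{6-i} for i = 0,…,6 and sum the products.
Σ = 1·0 + 3·0 + 5·0 + 7·1 + 9·3 + 11·3 + 13·1 = 80.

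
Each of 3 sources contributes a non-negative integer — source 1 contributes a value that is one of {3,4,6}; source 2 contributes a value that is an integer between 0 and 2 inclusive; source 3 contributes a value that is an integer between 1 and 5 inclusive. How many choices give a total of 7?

The generating function for the choices is (y^3 + y^4 + y^6)·(1 + y + y^2)·(y + y^2 + y^3 + y^4 + y^5); the count is [y^7].
(y^3 + y^4 + y^6) has coefficients 0,0,0,1,1,0,1 for degrees 0…6.
(1 + y + y^2) has coefficients 1,1,1,0,0,0,0,0 for degrees 0…7.
Finally multiplying by (y + y^2 + y^3 + y^4 + y^5), the product of all factors after the first has coefficients 0,1,2,3,3,3,2,1 for degrees 0…7.
[y^7] = 1·3 + 1·3 + 1·1 = 7.

7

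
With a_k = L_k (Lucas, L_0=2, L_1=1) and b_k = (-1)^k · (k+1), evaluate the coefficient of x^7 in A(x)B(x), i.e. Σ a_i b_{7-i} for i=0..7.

-9

The convolution is the x^7 coefficient of A(x)B(x).
Σ = 2·(-8) + 1·7 + 3·(-6) + 4·5 + 7·(-4) + 11·3 + 18·(-2) + 29·1 = -9.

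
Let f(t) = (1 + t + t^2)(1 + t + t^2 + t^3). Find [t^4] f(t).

(1 + t + t^2) has coefficients 1,1,1 for degrees 0…2.
(1 + t + t^2 + t^3) has coefficients 1,1,1,1,0 for degrees 0…4.
[t^4] = 1·0 + 1·1 + 1·1 = 2.

2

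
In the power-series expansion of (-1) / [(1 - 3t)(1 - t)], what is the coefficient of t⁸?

Partial fractions give a closed form: a_n = (-3/2)·3^n + (1/2)·1^n.
At n = 8: a_8 = -9841.

-9841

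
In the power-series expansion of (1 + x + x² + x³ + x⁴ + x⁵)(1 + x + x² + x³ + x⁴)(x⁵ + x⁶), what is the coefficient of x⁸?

(1 + x + x² + x³ + x⁴ + x⁵) has coefficients 1,1,1,1,1,1 for degrees 0…5.
(1 + x + x² + x³ + x⁴) has coefficients 1,1,1,1,1,0,0,0,0 for degrees 0…8.
Finally multiplying by (x⁵ + x⁶), the product of all factors after the first has coefficients 0,0,0,0,0,1,2,2,2 for degrees 0…8.
[x⁸] = 1·2 + 1·2 + 1·2 + 1·1 + 1·0 + 1·0 = 7.

7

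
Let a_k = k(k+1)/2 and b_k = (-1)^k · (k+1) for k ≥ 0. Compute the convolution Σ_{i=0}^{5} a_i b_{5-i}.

6

Write out a_i and b_{5-i} for i = 0,…,5 and sum the products.
Σ = 0·(-6) + 1·5 + 3·(-4) + 6·3 + 10·(-2) + 15·1 = 6.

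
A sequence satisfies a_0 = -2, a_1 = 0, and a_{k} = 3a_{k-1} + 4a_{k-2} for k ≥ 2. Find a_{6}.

The ordinary generating function has denominator 1 - 3z - 4z^2.
Iterating the recurrence: a_0,…,a_{6} = -2, 0, -8, -24, -104, -408, -1640.

-1640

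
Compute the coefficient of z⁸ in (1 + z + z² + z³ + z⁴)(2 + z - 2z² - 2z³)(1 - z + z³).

(1 + z + z² + z³ + z⁴) has coefficients 1,1,1,1,1 for degrees 0…4.
(2 + z - 2z² - 2z³) has coefficients 2,1,-2,-2,0,0,0,0,0 for degrees 0…8.
Finally multiplying by (1 - z + z³), the product of all factors after the first has coefficients 2,-1,-3,2,3,-2,-2,0,0 for degrees 0…8.
[z⁸] = 1·0 + 1·0 + 1·(-2) + 1·(-2) + 1·3 = -1.

-1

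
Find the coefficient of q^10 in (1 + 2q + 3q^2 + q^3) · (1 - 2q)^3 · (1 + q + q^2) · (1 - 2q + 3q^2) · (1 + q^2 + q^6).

10

(1 + 2q + 3q^2 + q^3) has coefficients 1,2,3,1 for degrees 0…3.
(1 - 2q)^3 has coefficients 1,-6,12,-8,0,0,0,0,0,0,0 for degrees 0…10.
Multiplying by (1 + q + q^2) gives running coefficients 1,-5,7,-2,4,-8,0,0,0,0,0 for degrees 0…10.
Multiplying by (1 - 2q + 3q^2) gives running coefficients 1,-7,20,-31,29,-22,28,-24,0,0,0 for degrees 0…10.
Finally multiplying by (1 + q^2 + q^6), the product of all factors after the first has coefficients 1,-7,21,-38,49,-53,58,-53,48,-55,29 for degrees 0…10.
[q^10] = 1·29 + 2·(-55) + 3·48 + 1·(-53) = 10.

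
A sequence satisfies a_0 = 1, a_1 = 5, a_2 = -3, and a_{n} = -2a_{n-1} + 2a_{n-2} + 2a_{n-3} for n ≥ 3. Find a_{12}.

The ordinary generating function has denominator 1 + 2t - 2t^2 - 2t^3.
Iterating the recurrence: a_0,…,a_{12} = 1, 5, -3, 18, -32, 94, -216, 556, -1356, 3392, -8384, 20840, -51664.

-51664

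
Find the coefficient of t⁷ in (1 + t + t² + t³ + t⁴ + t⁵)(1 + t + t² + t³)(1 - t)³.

1

(1 + t + t² + t³ + t⁴ + t⁵) has coefficients 1,1,1,1,1,1 for degrees 0…5.
(1 + t + t² + t³) has coefficients 1,1,1,1,0,0,0,0 for degrees 0…7.
Finally multiplying by (1 - t)³, the product of all factors after the first has coefficients 1,-2,1,0,-1,2,-1,0 for degrees 0…7.
[t⁷] = 1·0 + 1·(-1) + 1·2 + 1·(-1) + 1·0 + 1·1 = 1.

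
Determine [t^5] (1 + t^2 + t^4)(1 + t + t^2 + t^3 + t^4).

(1 + t^2 + t^4) has coefficients 1,0,1,0,1 for degrees 0…4.
(1 + t + t^2 + t^3 + t^4) has coefficients 1,1,1,1,1,0 for degrees 0…5.
[t^5] = 1·0 + 1·1 + 1·1 = 2.

2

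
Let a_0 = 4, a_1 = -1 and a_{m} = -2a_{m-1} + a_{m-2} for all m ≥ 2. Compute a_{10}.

The ordinary generating function has denominator 1 + 2q - q^2.
Iterating the recurrence: a_0,…,a_{10} = 4, -1, 6, -13, 32, -77, 186, -449, 1084, -2617, 6318.

6318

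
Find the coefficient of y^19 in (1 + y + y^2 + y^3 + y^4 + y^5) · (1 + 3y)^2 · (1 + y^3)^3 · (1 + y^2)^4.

326

(1 + y + y^2 + y^3 + y^4 + y^5) has coefficients 1,1,1,1,1,1 for degrees 0…5.
(1 + 3y)^2 has coefficients 1,6,9,0,0,0,0,0,0,0,0,0,0,0,0,0,0,0,0,0 for degrees 0…19.
Multiplying by (1 + y^3)^3 gives running coefficients 1,6,9,3,18,27,3,18,27,1,6,9,0,0,0,0,0,0,0,0 for degrees 0…19.
Finally multiplying by (1 + y^2)^4, the product of all factors after the first has coefficients 1,6,13,27,60,75,133,168,184,253,213,232,216,141,147,76,51,37,6,9 for degrees 0…19.
[y^19] = 1·9 + 1·6 + 1·37 + 1·51 + 1·76 + 1·147 = 326.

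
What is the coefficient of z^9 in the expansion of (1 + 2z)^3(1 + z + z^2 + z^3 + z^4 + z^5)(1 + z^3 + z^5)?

(1 + 2z)^3 has coefficients 1,6,12,8 for degrees 0…3.
(1 + z + z^2 + z^3 + z^4 + z^5) has coefficients 1,1,1,1,1,1,0,0,0,0 for degrees 0…9.
Finally multiplying by (1 + z^3 + z^5), the product of all factors after the first has coefficients 1,1,1,2,2,3,2,2,2,1 for degrees 0…9.
[z^9] = 1·1 + 6·2 + 12·2 + 8·2 = 53.

53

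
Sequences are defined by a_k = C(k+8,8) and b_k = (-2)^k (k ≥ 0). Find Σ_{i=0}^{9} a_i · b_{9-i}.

11630

Write out a_i and b_{9-i} for i = 0,…,9 and sum the products.
Σ = 1·(-512) + 9·256 + 45·(-128) + 165·64 + 495·(-32) + 1287·16 + 3003·(-8) + 6435·4 + 12870·(-2) + 24310·1 = 11630.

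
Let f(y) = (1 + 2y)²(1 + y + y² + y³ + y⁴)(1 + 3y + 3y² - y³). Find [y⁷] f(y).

27

(1 + 2y)² has coefficients 1,4,4 for degrees 0…2.
(1 + y + y² + y³ + y⁴) has coefficients 1,1,1,1,1,0,0,0 for degrees 0…7.
Finally multiplying by (1 + 3y + 3y² - y³), the product of all factors after the first has coefficients 1,4,7,6,6,5,2,-1 for degrees 0…7.
[y⁷] = 1·(-1) + 4·2 + 4·5 = 27.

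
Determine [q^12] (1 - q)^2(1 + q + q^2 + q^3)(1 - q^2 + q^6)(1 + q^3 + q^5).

-2

(1 - q)^2 has coefficients 1,-2,1 for degrees 0…2.
(1 + q + q^2 + q^3) has coefficients 1,1,1,1,0,0,0,0,0,0,0,0,0 for degrees 0…12.
Multiplying by (1 - q^2 + q^6) gives running coefficients 1,1,0,0,-1,-1,1,1,1,1,0,0,0 for degrees 0…12.
Finally multiplying by (1 + q^3 + q^5), the product of all factors after the first has coefficients 1,1,0,1,0,0,2,0,0,1,0,2,2 for degrees 0…12.
[q^12] = 1·2 − 2·2 + 1·0 = -2.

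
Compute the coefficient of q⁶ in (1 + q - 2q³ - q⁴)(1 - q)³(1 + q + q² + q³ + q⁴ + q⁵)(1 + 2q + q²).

1

(1 + q - 2q³ - q⁴) has coefficients 1,1,0,-2,-1 for degrees 0…4.
(1 - q)³ has coefficients 1,-3,3,-1,0,0,0 for degrees 0…6.
Multiplying by (1 + q + q² + q³ + q⁴ + q⁵) gives running coefficients 1,-2,1,0,0,0,-1 for degrees 0…6.
Finally multiplying by (1 + 2q + q²), the product of all factors after the first has coefficients 1,0,-2,0,1,0,-1 for degrees 0…6.
[q⁶] = 1·(-1) + 1·0 − 2·0 − 1·(-2) = 1.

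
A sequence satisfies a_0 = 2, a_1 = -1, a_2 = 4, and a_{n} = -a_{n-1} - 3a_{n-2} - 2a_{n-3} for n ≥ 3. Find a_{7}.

-39

The ordinary generating function has denominator 1 + t + 3t^2 + 2t^3.
Iterating the recurrence: a_0,…,a_{7} = 2, -1, 4, -5, -5, 12, 13, -39.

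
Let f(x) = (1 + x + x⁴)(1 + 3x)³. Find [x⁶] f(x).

27

(1 + x + x⁴) has coefficients 1,1,0,0,1 for degrees 0…4.
(1 + 3x)³ has coefficients 1,9,27,27,0,0,0 for degrees 0…6.
[x⁶] = 1·0 + 1·0 + 1·27 = 27.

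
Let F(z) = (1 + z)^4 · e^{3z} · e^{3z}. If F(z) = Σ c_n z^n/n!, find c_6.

The EGF product rule gives c_6 = Σ_{k_1+k_2+k_3=6} C(6; k_1,k_2,k_3) · ∏ g_i(k_i), where (1+z)^4 gives the falling factorial (4)_k; e^{3z} gives (3)^k; e^{3z} gives (3)^k.
g_1(k) for k = 0…6: 1, 4, 12, 24, 24, 0, 0.
g_2(k) for k = 0…6: 1, 3, 9, 27, 81, 243, 729.
g_3(k) for k = 0…6: 1, 3, 9, 27, 81, 243, 729.
First combine the last two factors: h(k) = Σ_j C(k,j)·g_2(j)·g_3(k−j) for k = 0…6: 1, 6, 36, 216, 1296, 7776, 46656.
c_6 = Σ_k C(6,k)·g_1(k)·h(6−k) = 1·1·46656 + 6·4·7776 + 15·12·1296 + 20·24·216 + 15·24·36 = 46656 + 186624 + 233280 + 103680 + 12960 = 583200.

583200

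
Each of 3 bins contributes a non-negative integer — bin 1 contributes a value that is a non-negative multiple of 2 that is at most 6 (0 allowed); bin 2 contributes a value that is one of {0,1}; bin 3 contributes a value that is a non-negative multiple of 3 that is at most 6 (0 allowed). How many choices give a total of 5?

2

The generating function for the choices is (1 + x^2 + x^4 + x^6)·(1 + x)·(1 + x^3 + x^6); the count is [x^5].
(1 + x^2 + x^4 + x^6) has coefficients 1,0,1,0,1,0 for degrees 0…5.
(1 + x) has coefficients 1,1,0,0,0,0 for degrees 0…5.
Finally multiplying by (1 + x^3 + x^6), the product of all factors after the first has coefficients 1,1,0,1,1,0 for degrees 0…5.
[x^5] = 1·0 + 1·1 + 1·1 = 2.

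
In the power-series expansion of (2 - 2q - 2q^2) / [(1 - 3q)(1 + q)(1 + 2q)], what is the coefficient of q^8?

Partial fractions give a closed form: a_n = (1/2)·3^n + (-1/2)·(-1)^n + (2)·(-2)^n.
At n = 8: a_8 = 3792.

3792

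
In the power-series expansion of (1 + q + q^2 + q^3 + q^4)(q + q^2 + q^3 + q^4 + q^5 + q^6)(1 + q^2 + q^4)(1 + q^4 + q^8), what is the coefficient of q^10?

22

(1 + q + q^2 + q^3 + q^4) has coefficients 1,1,1,1,1 for degrees 0…4.
(q + q^2 + q^3 + q^4 + q^5 + q^6) has coefficients 0,1,1,1,1,1,1,0,0,0,0 for degrees 0…10.
Multiplying by (1 + q^2 + q^4) gives running coefficients 0,1,1,2,2,3,3,2,2,1,1 for degrees 0…10.
Finally multiplying by (1 + q^4 + q^8), the product of all factors after the first has coefficients 0,1,1,2,2,4,4,4,4,5,5 for degrees 0…10.
[q^10] = 1·5 + 1·5 + 1·4 + 1·4 + 1·4 = 22.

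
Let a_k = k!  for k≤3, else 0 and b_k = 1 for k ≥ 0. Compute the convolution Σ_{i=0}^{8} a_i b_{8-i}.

Write out a_i and b_{8-i} for i = 0,…,8 and sum the products.
Σ = 1·1 + 1·1 + 2·1 + 6·1 + 0·1 + 0·1 + 0·1 + 0·1 + 0·1 = 10.

10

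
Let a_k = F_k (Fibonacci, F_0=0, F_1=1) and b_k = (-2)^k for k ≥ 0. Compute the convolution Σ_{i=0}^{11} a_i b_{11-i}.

Write out a_i and b_{11-i} for i = 0,…,11 and sum the products.
Σ = 0·(-2048) + 1·1024 + 1·(-512) + 2·256 + 3·(-128) + 5·64 + 8·(-32) + 13·16 + 21·(-8) + 34·4 + 55·(-2) + 89·1 = 859.

859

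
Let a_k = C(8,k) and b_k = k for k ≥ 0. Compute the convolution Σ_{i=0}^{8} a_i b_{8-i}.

1024

This is [x^8] in the product of the two ordinary generating functions.
Σ = 1·8 + 8·7 + 28·6 + 56·5 + 70·4 + 56·3 + 28·2 + 8·1 + 1·0 = 1024.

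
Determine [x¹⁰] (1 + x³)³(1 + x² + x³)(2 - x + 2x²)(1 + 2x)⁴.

(1 + x³)³ has coefficients 1,0,0,3,0,0,3,0,0,1 for degrees 0…9.
(1 + x² + x³) has coefficients 1,0,1,1,0,0,0,0,0,0,0 for degrees 0…10.
Multiplying by (2 - x + 2x²) gives running coefficients 2,-1,4,1,1,2,0,0,0,0,0 for degrees 0…10.
Finally multiplying by (1 + 2x)⁴, the product of all factors after the first has coefficients 2,15,44,73,105,146,136,96,80,32,0 for degrees 0…10.
[x¹⁰] = 1·0 + 3·96 + 3·105 + 1·15 = 618.

618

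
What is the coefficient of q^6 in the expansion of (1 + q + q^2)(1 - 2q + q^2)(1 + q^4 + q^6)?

(1 + q + q^2) has coefficients 1,1,1 for degrees 0…2.
(1 - 2q + q^2) has coefficients 1,-2,1,0,0,0,0 for degrees 0…6.
Finally multiplying by (1 + q^4 + q^6), the product of all factors after the first has coefficients 1,-2,1,0,1,-2,2 for degrees 0…6.
[q^6] = 1·2 + 1·(-2) + 1·1 = 1.

1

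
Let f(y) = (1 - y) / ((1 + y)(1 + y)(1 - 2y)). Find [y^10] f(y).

235

The denominator gives the recurrence a_n = 3a_(n−2) + 2a_(n−3) for n ≥ 3; the numerator fixes a_0 = 1, a_1 = -1, a_2 = 3.
Iterating: 1, -1, 3, -1, 7, 3, 19, 23, 63, 107, 235, so a_10 = 235.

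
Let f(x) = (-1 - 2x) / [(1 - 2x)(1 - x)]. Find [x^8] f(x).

The denominator gives the recurrence a_n = 3a_(n−1) − 2a_(n−2) for n ≥ 2; the numerator fixes a_0 = -1, a_1 = -5.
Iterating: -1, -5, -13, -29, -61, -125, -253, -509, -1021, so a_8 = -1021.

-1021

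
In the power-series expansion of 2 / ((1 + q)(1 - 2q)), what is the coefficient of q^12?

Partial fractions give a closed form: a_n = (2/3)·(-1)^n + (4/3)·2^n.
At n = 12: a_12 = 5462.

5462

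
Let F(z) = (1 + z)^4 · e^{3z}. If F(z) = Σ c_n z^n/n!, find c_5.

The EGF product rule gives c_5 = Σ_{k_1+k_2=5} C(5; k_1,k_2) · ∏ g_i(k_i), where (1+z)^4 gives the falling factorial (4)_k; e^{3z} gives (3)^k.
g_1(k) for k = 0…5: 1, 4, 12, 24, 24, 0.
g_2(k) for k = 0…5: 1, 3, 9, 27, 81, 243.
c_5 = Σ_k C(5,k)·g_1(k)·g_2(5−k) = 1·1·243 + 5·4·81 + 10·12·27 + 10·24·9 + 5·24·3 = 243 + 1620 + 3240 + 2160 + 360 = 7623.

7623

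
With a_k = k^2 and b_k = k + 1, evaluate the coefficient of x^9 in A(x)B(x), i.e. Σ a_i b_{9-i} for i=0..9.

825

Write out a_i and b_{9-i} for i = 0,…,9 and sum the products.
Σ = 0·10 + 1·9 + 4·8 + 9·7 + 16·6 + 25·5 + 36·4 + 49·3 + 64·2 + 81·1 = 825.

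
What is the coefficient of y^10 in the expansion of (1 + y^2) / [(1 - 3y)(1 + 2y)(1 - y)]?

59390

Partial fractions give a closed form: a_n = (1)·3^n + (1/3)·(-2)^n + (-1/3)·1^n.
At n = 10: a_10 = 59390.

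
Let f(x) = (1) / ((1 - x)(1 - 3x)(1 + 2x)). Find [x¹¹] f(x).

158886

The denominator gives the recurrence a_n = 2a_(n−1) + 5a_(n−2) − 6a_(n−3) for n ≥ 3; the numerator fixes a_0 = 1, a_1 = 2, a_2 = 9.
Iterating: 1, 2, 9, 22, 77, 210, 673, 1934, 5973, 17578, 53417, 158886, so a_11 = 158886.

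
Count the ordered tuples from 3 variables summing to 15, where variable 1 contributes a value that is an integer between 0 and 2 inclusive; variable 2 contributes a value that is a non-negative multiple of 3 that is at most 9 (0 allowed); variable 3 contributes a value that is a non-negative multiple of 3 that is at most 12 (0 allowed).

3

The generating function for the choices is (1 + y + y²)·(1 + y³ + y⁶ + y⁹)·(1 + y³ + y⁶ + y⁹ + y¹²); the count is [y¹⁵].
(1 + y + y²) has coefficients 1,1,1 for degrees 0…2.
(1 + y³ + y⁶ + y⁹) has coefficients 1,0,0,1,0,0,1,0,0,1,0,0,0,0,0,0 for degrees 0…15.
Finally multiplying by (1 + y³ + y⁶ + y⁹ + y¹²), the product of all factors after the first has coefficients 1,0,0,2,0,0,3,0,0,4,0,0,4,0,0,3 for degrees 0…15.
[y¹⁵] = 1·3 + 1·0 + 1·0 = 3.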